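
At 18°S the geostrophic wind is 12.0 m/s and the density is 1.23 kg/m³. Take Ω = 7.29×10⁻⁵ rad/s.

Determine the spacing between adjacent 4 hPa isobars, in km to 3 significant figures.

Coriolis parameter at 18°S:
f = 2Ω sin φ = 2 × 7.29×10⁻⁵ × sin 18° = 4.51×10⁻⁵ s⁻¹
Geostrophic balance rearranged: |∂P/∂n| = f ρ V_g
|∂P/∂n| = 4.51×10⁻⁵ × 1.23 × 12.0 = 6.65×10⁻⁴ Pa/m
Isobar spacing: Δn = ΔP/|∂P/∂n| = 400 Pa / 6.65×10⁻⁴ Pa/m = 601497 m ≈ 601 km

601 km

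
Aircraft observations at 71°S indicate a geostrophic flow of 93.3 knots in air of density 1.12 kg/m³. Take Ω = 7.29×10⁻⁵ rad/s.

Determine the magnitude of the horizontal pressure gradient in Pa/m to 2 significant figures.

Coriolis parameter at 71°S:
f = 2Ω sin φ = 2 × 7.29×10⁻⁵ × sin 71° = 1.38×10⁻⁴ s⁻¹
Wind speed in SI: 93.3 knots = 48.0 m/s
Geostrophic balance rearranged: |∂P/∂n| = f ρ V_g
|∂P/∂n| = 1.38×10⁻⁴ × 1.12 × 48.0 = 7.41×10⁻³ Pa/m

7.4×10⁻³ Pa/m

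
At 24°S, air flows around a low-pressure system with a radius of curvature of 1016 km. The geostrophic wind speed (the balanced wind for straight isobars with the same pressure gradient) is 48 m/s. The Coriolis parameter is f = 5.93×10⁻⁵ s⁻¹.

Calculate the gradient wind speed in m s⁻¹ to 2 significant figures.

Around a low, centrifugal force acts outward with Coriolis, so pressure-gradient force balances both:
(1/ρ)|∂P/∂n| = fV + V²/R  →  V² + fR·V − fR·V_g = 0
With fR = 5.93×10⁻⁵ × 1016×10³ m = 60.2 m/s:
V = [−fR + √((fR)² + 4 fR V_g)]/2 = [−60.2 + √(60.2² + 4×60.2×48)]/2 = 31.5 m/s
Subgeostrophic (V < V_g = 48 m/s), as expected around a low.

32 m s⁻¹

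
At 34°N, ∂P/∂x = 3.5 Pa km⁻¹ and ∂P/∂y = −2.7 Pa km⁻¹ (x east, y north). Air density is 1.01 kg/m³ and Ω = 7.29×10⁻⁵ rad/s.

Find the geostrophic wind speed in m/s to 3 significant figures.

Coriolis parameter at 34°N:
f = 2Ω sin φ = 2 × 7.29×10⁻⁵ × sin 34° = 8.15×10⁻⁵ s⁻¹
Component geostrophic relations (x east, y north):
u_g = −(1/(fρ)) ∂P/∂y,  v_g = (1/(fρ)) ∂P/∂x
u_g = −(−2.7×10⁻³)/(8.15×10⁻⁵ × 1.01) = 32.8 m/s;  v_g = (3.5×10⁻³)/(8.15×10⁻⁵ × 1.01) = 42.5 m/s
|V_g| = √(u_g² + v_g²) = 53.7 m/s

53.7 m/s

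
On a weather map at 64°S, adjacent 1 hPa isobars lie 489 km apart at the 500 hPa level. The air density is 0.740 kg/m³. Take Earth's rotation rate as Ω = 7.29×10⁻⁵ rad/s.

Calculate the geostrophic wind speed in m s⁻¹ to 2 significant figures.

Coriolis parameter at 64°S:
f = 2Ω sin φ = 2 × 7.29×10⁻⁵ × sin 64° = 1.31×10⁻⁴ s⁻¹
Pressure gradient: |∂P/∂n| = 100 Pa / 489000 m = 2.04×10⁻⁴ Pa/m
Geostrophic balance (pressure-gradient force = Coriolis force):
V_g = (1/(fρ)) |∂P/∂n| = 2.04×10⁻⁴ / (1.31×10⁻⁴ × 0.740) = 2.11 m/s

2.1 m s⁻¹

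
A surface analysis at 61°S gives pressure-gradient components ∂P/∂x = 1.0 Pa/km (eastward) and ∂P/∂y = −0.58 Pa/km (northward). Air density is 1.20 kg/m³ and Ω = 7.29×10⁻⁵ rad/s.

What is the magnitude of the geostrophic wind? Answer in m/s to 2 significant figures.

7.6 m/s

Coriolis parameter at 61°S:
f = 2Ω sin φ = 2 × 7.29×10⁻⁵ × sin 61° = 1.28×10⁻⁴ s⁻¹
In the Southern Hemisphere f is negative: f = −1.28×10⁻⁴ s⁻¹.
Component geostrophic relations (x east, y north):
u_g = −(1/(fρ)) ∂P/∂y,  v_g = (1/(fρ)) ∂P/∂x
u_g = −(−0.58×10⁻³)/(−1.28×10⁻⁴ × 1.20) = −3.79 m/s;  v_g = (1.0×10⁻³)/(−1.28×10⁻⁴ × 1.20) = −6.53 m/s
|V_g| = √(u_g² + v_g²) = 7.55 m/s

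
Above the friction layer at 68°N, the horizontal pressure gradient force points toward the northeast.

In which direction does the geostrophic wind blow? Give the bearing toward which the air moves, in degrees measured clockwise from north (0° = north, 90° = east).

135°

The pressure-gradient force points toward the northeast (bearing 045°).
Geostrophic balance: in the Northern Hemisphere the Coriolis force deflects motion to the right, so the geostrophic wind blows 90° to the right of the pressure-gradient force (low pressure on the left).
Rotating 045° by 90° clockwise gives 135° — the wind blows toward the southeast.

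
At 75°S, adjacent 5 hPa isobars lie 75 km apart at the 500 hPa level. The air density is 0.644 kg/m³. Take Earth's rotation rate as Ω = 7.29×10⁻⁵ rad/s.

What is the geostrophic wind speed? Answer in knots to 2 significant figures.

140 knots

Coriolis parameter at 75°S:
f = 2Ω sin φ = 2 × 7.29×10⁻⁵ × sin 75° = 1.41×10⁻⁴ s⁻¹
Pressure gradient: |∂P/∂n| = 500 Pa / 75000 m = 6.67×10⁻³ Pa/m
Geostrophic balance (pressure-gradient force = Coriolis force):
V_g = (1/(fρ)) |∂P/∂n| = 6.67×10⁻³ / (1.41×10⁻⁴ × 0.644) = 73.5 m/s
Converting: 73.5 m/s × 1.944 = 140 knots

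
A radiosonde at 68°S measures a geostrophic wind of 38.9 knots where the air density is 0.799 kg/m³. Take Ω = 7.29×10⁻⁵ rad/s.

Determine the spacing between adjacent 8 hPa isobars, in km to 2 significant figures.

Coriolis parameter at 68°S:
f = 2Ω sin φ = 2 × 7.29×10⁻⁵ × sin 68° = 1.35×10⁻⁴ s⁻¹
Wind speed in SI: 38.9 knots = 20.0 m/s
Geostrophic balance rearranged: |∂P/∂n| = f ρ V_g
|∂P/∂n| = 1.35×10⁻⁴ × 0.799 × 20.0 = 2.16×10⁻³ Pa/m
Isobar spacing: Δn = ΔP/|∂P/∂n| = 800 Pa / 2.16×10⁻³ Pa/m = 370111 m ≈ 370 km

370 km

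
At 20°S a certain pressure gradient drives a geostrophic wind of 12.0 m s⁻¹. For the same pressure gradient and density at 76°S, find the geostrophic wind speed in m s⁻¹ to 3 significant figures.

With the same pressure gradient and density, V_g ∝ 1/f ∝ 1/sin φ.
V₂ = V₁ · sin φ₁ / sin φ₂ = 12.0 × sin 20° / sin 76°
V₂ = 12.0 × 0.3420/0.9703 = 4.23 m s⁻¹

4.23 m s⁻¹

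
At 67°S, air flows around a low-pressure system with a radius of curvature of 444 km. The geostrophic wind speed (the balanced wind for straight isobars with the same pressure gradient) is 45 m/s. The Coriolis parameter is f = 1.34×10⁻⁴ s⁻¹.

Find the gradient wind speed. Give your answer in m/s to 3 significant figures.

Around a low, centrifugal force acts outward with Coriolis, so pressure-gradient force balances both:
(1/ρ)|∂P/∂n| = fV + V²/R  →  V² + fR·V − fR·V_g = 0
With fR = 1.34×10⁻⁴ × 444×10³ m = 59.5 m/s:
V = [−fR + √((fR)² + 4 fR V_g)]/2 = [−59.5 + √(59.5² + 4×59.5×45)]/2 = 29.9 m/s
Subgeostrophic (V < V_g = 45 m/s), as expected around a low.

29.9 m/s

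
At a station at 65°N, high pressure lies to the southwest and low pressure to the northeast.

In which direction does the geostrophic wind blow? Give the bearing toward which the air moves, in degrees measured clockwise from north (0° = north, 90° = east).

135°

The pressure-gradient force points toward the northeast (bearing 045°).
Geostrophic balance: in the Northern Hemisphere the Coriolis force deflects motion to the right, so the geostrophic wind blows 90° to the right of the pressure-gradient force (low pressure on the left).
Rotating 045° by 90° clockwise gives 135° — the wind blows toward the southeast.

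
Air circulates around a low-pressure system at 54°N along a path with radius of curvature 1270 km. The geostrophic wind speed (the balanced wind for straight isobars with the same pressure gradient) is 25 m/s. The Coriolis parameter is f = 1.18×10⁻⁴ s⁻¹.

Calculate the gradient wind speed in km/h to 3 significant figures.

78.6 km/h

Around a low, centrifugal force acts outward with Coriolis, so pressure-gradient force balances both:
(1/ρ)|∂P/∂n| = fV + V²/R  →  V² + fR·V − fR·V_g = 0
With fR = 1.18×10⁻⁴ × 1270×10³ m = 150 m/s:
V = [−fR + √((fR)² + 4 fR V_g)]/2 = [−150 + √(150² + 4×150×25)]/2 = 21.8 m/s
Subgeostrophic (V < V_g = 25 m/s), as expected around a low.
Converting: 21.8 m/s × 3.6 = 78.6 km/h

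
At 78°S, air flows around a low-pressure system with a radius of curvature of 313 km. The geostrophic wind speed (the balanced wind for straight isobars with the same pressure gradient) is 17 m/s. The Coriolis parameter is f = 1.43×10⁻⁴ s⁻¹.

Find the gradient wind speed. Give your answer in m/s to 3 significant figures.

13.1 m/s

Around a low, centrifugal force acts outward with Coriolis, so pressure-gradient force balances both:
(1/ρ)|∂P/∂n| = fV + V²/R  →  V² + fR·V − fR·V_g = 0
With fR = 1.43×10⁻⁴ × 313×10³ m = 44.8 m/s:
V = [−fR + √((fR)² + 4 fR V_g)]/2 = [−44.8 + √(44.8² + 4×44.8×17)]/2 = 13.1 m/s
Subgeostrophic (V < V_g = 17 m/s), as expected around a low.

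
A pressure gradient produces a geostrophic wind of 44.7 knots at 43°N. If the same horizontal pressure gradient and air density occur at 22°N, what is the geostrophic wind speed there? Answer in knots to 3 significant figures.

With the same pressure gradient and density, V_g ∝ 1/f ∝ 1/sin φ.
V₂ = V₁ · sin φ₁ / sin φ₂ = 44.7 × sin 43° / sin 22°
V₂ = 44.7 × 0.6820/0.3746 = 81.4 knots

81.4 knots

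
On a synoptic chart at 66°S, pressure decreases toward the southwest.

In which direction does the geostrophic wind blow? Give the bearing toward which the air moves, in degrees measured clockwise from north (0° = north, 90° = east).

135°

The pressure-gradient force points toward the southwest (bearing 225°).
Geostrophic balance: in the Southern Hemisphere the Coriolis force deflects motion to the left, so the geostrophic wind blows 90° to the left of the pressure-gradient force (low pressure on the right).
Rotating 225° by 90° counterclockwise gives 135° — the wind blows toward the southeast.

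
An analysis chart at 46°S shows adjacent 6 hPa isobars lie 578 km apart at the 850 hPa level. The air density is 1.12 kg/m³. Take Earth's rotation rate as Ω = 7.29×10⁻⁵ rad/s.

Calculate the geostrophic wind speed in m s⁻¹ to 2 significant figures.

8.8 m s⁻¹

Coriolis parameter at 46°S:
f = 2Ω sin φ = 2 × 7.29×10⁻⁵ × sin 46° = 1.05×10⁻⁴ s⁻¹
Pressure gradient: |∂P/∂n| = 600 Pa / 578000 m = 1.04×10⁻³ Pa/m
Geostrophic balance (pressure-gradient force = Coriolis force):
V_g = (1/(fρ)) |∂P/∂n| = 1.04×10⁻³ / (1.05×10⁻⁴ × 1.12) = 8.84 m/s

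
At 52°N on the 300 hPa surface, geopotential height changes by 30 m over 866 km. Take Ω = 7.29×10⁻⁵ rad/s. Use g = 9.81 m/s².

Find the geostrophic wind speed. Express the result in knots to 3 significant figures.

5.75 knots

Coriolis parameter at 52°N:
f = 2Ω sin φ = 2 × 7.29×10⁻⁵ × sin 52° = 1.15×10⁻⁴ s⁻¹
Height gradient: |∂Z/∂n| = 30 m / 866000 m = 3.46×10⁻⁵
On a pressure surface, geostrophic balance gives V_g = (g/f)|∂Z/∂n|:
V_g = 9.81 × 3.46×10⁻⁵ / 1.15×10⁻⁴ = 2.96 m/s
Converting: 2.96 m/s × 1.944 = 5.75 knots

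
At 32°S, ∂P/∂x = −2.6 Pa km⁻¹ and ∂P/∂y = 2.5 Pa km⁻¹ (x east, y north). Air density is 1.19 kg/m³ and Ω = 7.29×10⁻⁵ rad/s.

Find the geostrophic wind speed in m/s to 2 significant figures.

Coriolis parameter at 32°S:
f = 2Ω sin φ = 2 × 7.29×10⁻⁵ × sin 32° = 7.73×10⁻⁵ s⁻¹
In the Southern Hemisphere f is negative: f = −7.73×10⁻⁵ s⁻¹.
Component geostrophic relations (x east, y north):
u_g = −(1/(fρ)) ∂P/∂y,  v_g = (1/(fρ)) ∂P/∂x
u_g = −(2.5×10⁻³)/(−7.73×10⁻⁵ × 1.19) = 27.2 m/s;  v_g = (−2.6×10⁻³)/(−7.73×10⁻⁵ × 1.19) = 28.3 m/s
|V_g| = √(u_g² + v_g²) = 39.2 m/s

39 m/s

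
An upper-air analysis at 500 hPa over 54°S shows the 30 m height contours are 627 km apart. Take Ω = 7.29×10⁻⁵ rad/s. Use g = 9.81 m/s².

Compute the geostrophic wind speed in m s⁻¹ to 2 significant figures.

4.0 m s⁻¹

Coriolis parameter at 54°S:
f = 2Ω sin φ = 2 × 7.29×10⁻⁵ × sin 54° = 1.18×10⁻⁴ s⁻¹
Height gradient: |∂Z/∂n| = 30 m / 627000 m = 4.78×10⁻⁵
On a pressure surface, geostrophic balance gives V_g = (g/f)|∂Z/∂n|:
V_g = 9.81 × 4.78×10⁻⁵ / 1.18×10⁻⁴ = 3.98 m/s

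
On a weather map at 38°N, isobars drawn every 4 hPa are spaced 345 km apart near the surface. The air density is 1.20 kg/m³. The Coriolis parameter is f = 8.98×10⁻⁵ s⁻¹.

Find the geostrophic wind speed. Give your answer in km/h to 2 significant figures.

Pressure gradient: |∂P/∂n| = 400 Pa / 345000 m = 1.16×10⁻³ Pa/m
Geostrophic balance (pressure-gradient force = Coriolis force):
V_g = (1/(fρ)) |∂P/∂n| = 1.16×10⁻³ / (8.98×10⁻⁵ × 1.20) = 10.8 m/s
Converting: 10.8 m/s × 3.6 = 39 km/h

39 km/h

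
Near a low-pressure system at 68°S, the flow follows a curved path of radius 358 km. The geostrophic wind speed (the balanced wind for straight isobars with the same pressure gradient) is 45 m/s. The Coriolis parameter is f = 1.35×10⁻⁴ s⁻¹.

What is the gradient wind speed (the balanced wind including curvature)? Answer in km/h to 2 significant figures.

Around a low, centrifugal force acts outward with Coriolis, so pressure-gradient force balances both:
(1/ρ)|∂P/∂n| = fV + V²/R  →  V² + fR·V − fR·V_g = 0
With fR = 1.35×10⁻⁴ × 358×10³ m = 48.3 m/s:
V = [−fR + √((fR)² + 4 fR V_g)]/2 = [−48.3 + √(48.3² + 4×48.3×45)]/2 = 28.4 m/s
Subgeostrophic (V < V_g = 45 m/s), as expected around a low.
Converting: 28.4 m/s × 3.6 = 100 km/h

100 km/h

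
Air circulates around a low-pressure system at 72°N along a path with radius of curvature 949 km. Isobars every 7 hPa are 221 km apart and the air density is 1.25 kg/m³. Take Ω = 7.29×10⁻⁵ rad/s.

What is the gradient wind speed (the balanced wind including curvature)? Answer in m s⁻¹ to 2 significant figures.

Coriolis parameter at 72°N:
f = 2Ω sin φ = 2 × 7.29×10⁻⁵ × sin 72° = 1.39×10⁻⁴ s⁻¹
Pressure gradient: |∂P/∂n| = 700 Pa / 221000 m = 3.17×10⁻³ Pa/m
Geostrophic speed: V_g = |∂P/∂n|/(fρ) = 3.17×10⁻³/(1.39×10⁻⁴ × 1.25) = 18.3 m/s
Around a low, centrifugal force acts outward with Coriolis, so pressure-gradient force balances both:
(1/ρ)|∂P/∂n| = fV + V²/R  →  V² + fR·V − fR·V_g = 0
With fR = 1.39×10⁻⁴ × 949×10³ m = 132 m/s:
V = [−fR + √((fR)² + 4 fR V_g)]/2 = [−132 + √(132² + 4×132×18.3)]/2 = 16.3 m/s
Subgeostrophic (V < V_g = 18.3 m/s), as expected around a low.

16 m s⁻¹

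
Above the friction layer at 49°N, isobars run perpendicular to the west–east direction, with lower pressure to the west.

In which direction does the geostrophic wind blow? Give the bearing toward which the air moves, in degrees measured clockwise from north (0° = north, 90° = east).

The pressure-gradient force points toward the west (bearing 270°).
Geostrophic balance: in the Northern Hemisphere the Coriolis force deflects motion to the right, so the geostrophic wind blows 90° to the right of the pressure-gradient force (low pressure on the left).
Rotating 270° by 90° clockwise gives 000° — the wind blows toward the north.

000°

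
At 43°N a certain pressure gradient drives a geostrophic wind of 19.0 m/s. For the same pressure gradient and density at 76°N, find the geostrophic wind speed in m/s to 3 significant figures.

13.4 m/s

With the same pressure gradient and density, V_g ∝ 1/f ∝ 1/sin φ.
V₂ = V₁ · sin φ₁ / sin φ₂ = 19.0 × sin 43° / sin 76°
V₂ = 19.0 × 0.6820/0.9703 = 13.4 m/s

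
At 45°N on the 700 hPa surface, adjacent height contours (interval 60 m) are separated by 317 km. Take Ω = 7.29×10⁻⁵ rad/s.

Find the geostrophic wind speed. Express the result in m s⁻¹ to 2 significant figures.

18 m s⁻¹

Coriolis parameter at 45°N:
f = 2Ω sin φ = 2 × 7.29×10⁻⁵ × sin 45° = 1.03×10⁻⁴ s⁻¹
Height gradient: |∂Z/∂n| = 60 m / 317000 m = 1.89×10⁻⁴
On a pressure surface, geostrophic balance gives V_g = (g/f)|∂Z/∂n|:
V_g = 9.81 × 1.89×10⁻⁴ / 1.03×10⁻⁴ = 18.0 m/s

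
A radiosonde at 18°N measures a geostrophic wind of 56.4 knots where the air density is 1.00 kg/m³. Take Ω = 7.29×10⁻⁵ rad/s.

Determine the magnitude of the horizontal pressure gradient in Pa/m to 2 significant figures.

Coriolis parameter at 18°N:
f = 2Ω sin φ = 2 × 7.29×10⁻⁵ × sin 18° = 4.51×10⁻⁵ s⁻¹
Wind speed in SI: 56.4 knots = 29.0 m/s
Geostrophic balance rearranged: |∂P/∂n| = f ρ V_g
|∂P/∂n| = 4.51×10⁻⁵ × 1.00 × 29.0 = 1.31×10⁻³ Pa/m

1.3×10⁻³ Pa/m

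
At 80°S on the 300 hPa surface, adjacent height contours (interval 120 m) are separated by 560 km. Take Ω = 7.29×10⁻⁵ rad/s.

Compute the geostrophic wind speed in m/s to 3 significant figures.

Coriolis parameter at 80°S:
f = 2Ω sin φ = 2 × 7.29×10⁻⁵ × sin 80° = 1.44×10⁻⁴ s⁻¹
Height gradient: |∂Z/∂n| = 120 m / 560000 m = 2.14×10⁻⁴
On a pressure surface, geostrophic balance gives V_g = (g/f)|∂Z/∂n|:
V_g = 9.81 × 2.14×10⁻⁴ / 1.44×10⁻⁴ = 14.6 m/s

14.6 m/s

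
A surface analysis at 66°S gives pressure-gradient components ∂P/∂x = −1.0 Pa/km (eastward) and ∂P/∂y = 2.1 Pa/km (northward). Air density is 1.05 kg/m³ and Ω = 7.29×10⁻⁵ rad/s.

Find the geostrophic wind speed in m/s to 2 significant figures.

Coriolis parameter at 66°S:
f = 2Ω sin φ = 2 × 7.29×10⁻⁵ × sin 66° = 1.33×10⁻⁴ s⁻¹
In the Southern Hemisphere f is negative: f = −1.33×10⁻⁴ s⁻¹.
Component geostrophic relations (x east, y north):
u_g = −(1/(fρ)) ∂P/∂y,  v_g = (1/(fρ)) ∂P/∂x
u_g = −(2.1×10⁻³)/(−1.33×10⁻⁴ × 1.05) = 15.0 m/s;  v_g = (−1.0×10⁻³)/(−1.33×10⁻⁴ × 1.05) = 7.15 m/s
|V_g| = √(u_g² + v_g²) = 16.6 m/s

17 m/s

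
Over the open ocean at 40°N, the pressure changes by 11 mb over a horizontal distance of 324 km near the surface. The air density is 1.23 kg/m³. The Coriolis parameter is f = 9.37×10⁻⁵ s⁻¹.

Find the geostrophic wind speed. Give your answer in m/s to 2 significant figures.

29 m/s

Pressure gradient: |∂P/∂n| = 1100 Pa / 324000 m = 3.40×10⁻³ Pa/m
Geostrophic balance (pressure-gradient force = Coriolis force):
V_g = (1/(fρ)) |∂P/∂n| = 3.40×10⁻³ / (9.37×10⁻⁵ × 1.23) = 29.5 m/s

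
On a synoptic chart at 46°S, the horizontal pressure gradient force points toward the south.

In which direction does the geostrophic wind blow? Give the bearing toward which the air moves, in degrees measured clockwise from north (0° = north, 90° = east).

The pressure-gradient force points toward the south (bearing 180°).
Geostrophic balance: in the Southern Hemisphere the Coriolis force deflects motion to the left, so the geostrophic wind blows 90° to the left of the pressure-gradient force (low pressure on the right).
Rotating 180° by 90° counterclockwise gives 090° — the wind blows toward the east.

090°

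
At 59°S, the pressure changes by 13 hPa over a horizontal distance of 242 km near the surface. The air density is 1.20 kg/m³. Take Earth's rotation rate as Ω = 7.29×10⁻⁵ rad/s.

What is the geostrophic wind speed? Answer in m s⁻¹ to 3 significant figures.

35.8 m s⁻¹

Coriolis parameter at 59°S:
f = 2Ω sin φ = 2 × 7.29×10⁻⁵ × sin 59° = 1.25×10⁻⁴ s⁻¹
Pressure gradient: |∂P/∂n| = 1300 Pa / 242000 m = 5.37×10⁻³ Pa/m
Geostrophic balance (pressure-gradient force = Coriolis force):
V_g = (1/(fρ)) |∂P/∂n| = 5.37×10⁻³ / (1.25×10⁻⁴ × 1.20) = 35.8 m/s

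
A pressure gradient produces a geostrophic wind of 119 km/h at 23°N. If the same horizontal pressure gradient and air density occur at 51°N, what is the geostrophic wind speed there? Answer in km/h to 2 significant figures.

With the same pressure gradient and density, V_g ∝ 1/f ∝ 1/sin φ.
V₂ = V₁ · sin φ₁ / sin φ₂ = 119 × sin 23° / sin 51°
V₂ = 119 × 0.3907/0.7771 = 60 km/h

60 km/h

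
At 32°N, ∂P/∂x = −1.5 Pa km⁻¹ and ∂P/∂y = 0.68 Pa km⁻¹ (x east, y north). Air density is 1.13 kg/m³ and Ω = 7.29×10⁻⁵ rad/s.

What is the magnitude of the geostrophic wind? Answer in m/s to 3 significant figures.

Coriolis parameter at 32°N:
f = 2Ω sin φ = 2 × 7.29×10⁻⁵ × sin 32° = 7.73×10⁻⁵ s⁻¹
Component geostrophic relations (x east, y north):
u_g = −(1/(fρ)) ∂P/∂y,  v_g = (1/(fρ)) ∂P/∂x
u_g = −(0.68×10⁻³)/(7.73×10⁻⁵ × 1.13) = −7.79 m/s;  v_g = (−1.5×10⁻³)/(7.73×10⁻⁵ × 1.13) = −17.2 m/s
|V_g| = √(u_g² + v_g²) = 18.9 m/s

18.9 m/s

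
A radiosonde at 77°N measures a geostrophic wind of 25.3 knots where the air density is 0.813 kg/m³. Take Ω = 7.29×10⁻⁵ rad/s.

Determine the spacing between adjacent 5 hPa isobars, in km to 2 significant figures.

Coriolis parameter at 77°N:
f = 2Ω sin φ = 2 × 7.29×10⁻⁵ × sin 77° = 1.42×10⁻⁴ s⁻¹
Wind speed in SI: 25.3 knots = 13.0 m/s
Geostrophic balance rearranged: |∂P/∂n| = f ρ V_g
|∂P/∂n| = 1.42×10⁻⁴ × 0.813 × 13.0 = 1.50×10⁻³ Pa/m
Isobar spacing: Δn = ΔP/|∂P/∂n| = 500 Pa / 1.50×10⁻³ Pa/m = 332613 m ≈ 330 km

330 km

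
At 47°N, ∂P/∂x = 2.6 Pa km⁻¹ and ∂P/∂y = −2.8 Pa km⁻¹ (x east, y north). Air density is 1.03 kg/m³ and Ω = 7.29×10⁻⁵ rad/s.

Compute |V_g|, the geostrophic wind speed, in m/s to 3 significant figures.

34.8 m/s

Coriolis parameter at 47°N:
f = 2Ω sin φ = 2 × 7.29×10⁻⁵ × sin 47° = 1.07×10⁻⁴ s⁻¹
Component geostrophic relations (x east, y north):
u_g = −(1/(fρ)) ∂P/∂y,  v_g = (1/(fρ)) ∂P/∂x
u_g = −(−2.8×10⁻³)/(1.07×10⁻⁴ × 1.03) = 25.5 m/s;  v_g = (2.6×10⁻³)/(1.07×10⁻⁴ × 1.03) = 23.7 m/s
|V_g| = √(u_g² + v_g²) = 34.8 m/s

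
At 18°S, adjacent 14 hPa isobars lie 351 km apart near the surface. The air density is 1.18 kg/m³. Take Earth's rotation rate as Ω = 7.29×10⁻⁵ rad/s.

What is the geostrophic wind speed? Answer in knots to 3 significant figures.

Coriolis parameter at 18°S:
f = 2Ω sin φ = 2 × 7.29×10⁻⁵ × sin 18° = 4.51×10⁻⁵ s⁻¹
Pressure gradient: |∂P/∂n| = 1400 Pa / 351000 m = 3.99×10⁻³ Pa/m
Geostrophic balance (pressure-gradient force = Coriolis force):
V_g = (1/(fρ)) |∂P/∂n| = 3.99×10⁻³ / (4.51×10⁻⁵ × 1.18) = 75.0 m/s
Converting: 75.0 m/s × 1.944 = 146 knots

146 knots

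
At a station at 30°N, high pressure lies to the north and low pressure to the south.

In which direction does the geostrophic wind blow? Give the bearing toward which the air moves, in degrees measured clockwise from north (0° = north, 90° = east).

The pressure-gradient force points toward the south (bearing 180°).
Geostrophic balance: in the Northern Hemisphere the Coriolis force deflects motion to the right, so the geostrophic wind blows 90° to the right of the pressure-gradient force (low pressure on the left).
Rotating 180° by 90° clockwise gives 270° — the wind blows toward the west.

270°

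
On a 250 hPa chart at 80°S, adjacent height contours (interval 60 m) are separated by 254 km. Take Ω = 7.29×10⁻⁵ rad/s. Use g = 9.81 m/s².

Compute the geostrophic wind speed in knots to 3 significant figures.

31.4 knots

Coriolis parameter at 80°S:
f = 2Ω sin φ = 2 × 7.29×10⁻⁵ × sin 80° = 1.44×10⁻⁴ s⁻¹
Height gradient: |∂Z/∂n| = 60 m / 254000 m = 2.36×10⁻⁴
On a pressure surface, geostrophic balance gives V_g = (g/f)|∂Z/∂n|:
V_g = 9.81 × 2.36×10⁻⁴ / 1.44×10⁻⁴ = 16.1 m/s
Converting: 16.1 m/s × 1.944 = 31.4 knots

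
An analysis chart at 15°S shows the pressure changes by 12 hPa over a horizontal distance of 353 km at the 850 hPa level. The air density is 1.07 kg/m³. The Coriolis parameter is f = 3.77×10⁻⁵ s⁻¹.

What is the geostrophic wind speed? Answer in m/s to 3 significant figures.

84.3 m/s

Pressure gradient: |∂P/∂n| = 1200 Pa / 353000 m = 3.40×10⁻³ Pa/m
Geostrophic balance (pressure-gradient force = Coriolis force):
V_g = (1/(fρ)) |∂P/∂n| = 3.40×10⁻³ / (3.77×10⁻⁵ × 1.07) = 84.3 m/s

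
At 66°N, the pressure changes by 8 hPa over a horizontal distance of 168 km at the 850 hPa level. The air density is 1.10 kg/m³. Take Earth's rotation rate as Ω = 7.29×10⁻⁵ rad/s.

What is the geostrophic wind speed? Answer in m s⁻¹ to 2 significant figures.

33 m s⁻¹

Coriolis parameter at 66°N:
f = 2Ω sin φ = 2 × 7.29×10⁻⁵ × sin 66° = 1.33×10⁻⁴ s⁻¹
Pressure gradient: |∂P/∂n| = 800 Pa / 168000 m = 4.76×10⁻³ Pa/m
Geostrophic balance (pressure-gradient force = Coriolis force):
V_g = (1/(fρ)) |∂P/∂n| = 4.76×10⁻³ / (1.33×10⁻⁴ × 1.10) = 32.5 m/s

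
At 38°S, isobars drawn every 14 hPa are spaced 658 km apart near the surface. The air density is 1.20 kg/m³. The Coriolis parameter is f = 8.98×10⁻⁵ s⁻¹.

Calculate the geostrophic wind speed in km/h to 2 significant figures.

Pressure gradient: |∂P/∂n| = 1400 Pa / 658000 m = 2.13×10⁻³ Pa/m
Geostrophic balance (pressure-gradient force = Coriolis force):
V_g = (1/(fρ)) |∂P/∂n| = 2.13×10⁻³ / (8.98×10⁻⁵ × 1.20) = 19.7 m/s
Converting: 19.7 m/s × 3.6 = 71 km/h

71 km/h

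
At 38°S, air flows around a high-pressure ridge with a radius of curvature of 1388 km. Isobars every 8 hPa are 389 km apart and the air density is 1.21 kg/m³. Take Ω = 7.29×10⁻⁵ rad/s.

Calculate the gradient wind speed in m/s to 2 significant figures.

Coriolis parameter at 38°S:
f = 2Ω sin φ = 2 × 7.29×10⁻⁵ × sin 38° = 8.98×10⁻⁵ s⁻¹
Pressure gradient: |∂P/∂n| = 800 Pa / 389000 m = 2.06×10⁻³ Pa/m
Geostrophic speed: V_g = |∂P/∂n|/(fρ) = 2.06×10⁻³/(8.98×10⁻⁵ × 1.21) = 18.9 m/s
Around a high, pressure-gradient force acts outward with centrifugal, so Coriolis balances both:
fV = (1/ρ)|∂P/∂n| + V²/R  →  V² − fR·V + fR·V_g = 0
With fR = 8.98×10⁻⁵ × 1388×10³ m = 125 m/s:
V = [fR − √((fR)² − 4 fR V_g)]/2 = [125 − √(125² − 4×125×18.9)]/2 = 23.3 m/s
Supergeostrophic (V > V_g = 18.9 m/s), as expected around a high.

23 m/s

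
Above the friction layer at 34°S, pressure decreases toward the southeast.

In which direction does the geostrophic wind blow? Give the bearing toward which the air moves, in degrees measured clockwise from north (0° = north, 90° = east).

The pressure-gradient force points toward the southeast (bearing 135°).
Geostrophic balance: in the Southern Hemisphere the Coriolis force deflects motion to the left, so the geostrophic wind blows 90° to the left of the pressure-gradient force (low pressure on the right).
Rotating 135° by 90° counterclockwise gives 045° — the wind blows toward the northeast.

045°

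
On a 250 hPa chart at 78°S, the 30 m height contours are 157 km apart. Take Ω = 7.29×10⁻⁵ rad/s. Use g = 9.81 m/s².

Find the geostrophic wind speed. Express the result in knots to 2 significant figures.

26 knots

Coriolis parameter at 78°S:
f = 2Ω sin φ = 2 × 7.29×10⁻⁵ × sin 78° = 1.43×10⁻⁴ s⁻¹
Height gradient: |∂Z/∂n| = 30 m / 157000 m = 1.91×10⁻⁴
On a pressure surface, geostrophic balance gives V_g = (g/f)|∂Z/∂n|:
V_g = 9.81 × 1.91×10⁻⁴ / 1.43×10⁻⁴ = 13.1 m/s
Converting: 13.1 m/s × 1.944 = 26 knots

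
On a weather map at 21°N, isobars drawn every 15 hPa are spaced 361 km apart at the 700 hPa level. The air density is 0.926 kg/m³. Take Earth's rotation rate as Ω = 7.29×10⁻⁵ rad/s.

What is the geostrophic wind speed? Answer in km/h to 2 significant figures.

Coriolis parameter at 21°N:
f = 2Ω sin φ = 2 × 7.29×10⁻⁵ × sin 21° = 5.23×10⁻⁵ s⁻¹
Pressure gradient: |∂P/∂n| = 1500 Pa / 361000 m = 4.16×10⁻³ Pa/m
Geostrophic balance (pressure-gradient force = Coriolis force):
V_g = (1/(fρ)) |∂P/∂n| = 4.16×10⁻³ / (5.23×10⁻⁵ × 0.926) = 85.9 m/s
Converting: 85.9 m/s × 3.6 = 310 km/h

310 km/h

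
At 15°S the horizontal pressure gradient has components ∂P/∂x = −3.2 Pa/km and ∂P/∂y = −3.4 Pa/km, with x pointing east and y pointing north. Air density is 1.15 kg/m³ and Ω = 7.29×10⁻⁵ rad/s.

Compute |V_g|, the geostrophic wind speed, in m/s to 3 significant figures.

Coriolis parameter at 15°S:
f = 2Ω sin φ = 2 × 7.29×10⁻⁵ × sin 15° = 3.77×10⁻⁵ s⁻¹
In the Southern Hemisphere f is negative: f = −3.77×10⁻⁵ s⁻¹.
Component geostrophic relations (x east, y north):
u_g = −(1/(fρ)) ∂P/∂y,  v_g = (1/(fρ)) ∂P/∂x
u_g = −(−3.4×10⁻³)/(−3.77×10⁻⁵ × 1.15) = −78.3 m/s;  v_g = (−3.2×10⁻³)/(−3.77×10⁻⁵ × 1.15) = 73.7 m/s
|V_g| = √(u_g² + v_g²) = 108 m/s

108 m/s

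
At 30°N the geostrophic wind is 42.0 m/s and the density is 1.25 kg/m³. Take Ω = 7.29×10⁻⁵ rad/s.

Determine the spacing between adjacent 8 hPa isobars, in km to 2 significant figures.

Coriolis parameter at 30°N:
f = 2Ω sin φ = 2 × 7.29×10⁻⁵ × sin 30° = 7.29×10⁻⁵ s⁻¹
Geostrophic balance rearranged: |∂P/∂n| = f ρ V_g
|∂P/∂n| = 7.29×10⁻⁵ × 1.25 × 42.0 = 3.83×10⁻³ Pa/m
Isobar spacing: Δn = ΔP/|∂P/∂n| = 800 Pa / 3.83×10⁻³ Pa/m = 209027 m ≈ 210 km

210 km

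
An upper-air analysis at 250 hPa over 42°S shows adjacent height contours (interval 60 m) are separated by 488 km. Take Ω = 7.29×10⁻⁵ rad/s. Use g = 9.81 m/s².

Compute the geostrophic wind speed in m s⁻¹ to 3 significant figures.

12.4 m s⁻¹

Coriolis parameter at 42°S:
f = 2Ω sin φ = 2 × 7.29×10⁻⁵ × sin 42° = 9.76×10⁻⁵ s⁻¹
Height gradient: |∂Z/∂n| = 60 m / 488000 m = 1.23×10⁻⁴
On a pressure surface, geostrophic balance gives V_g = (g/f)|∂Z/∂n|:
V_g = 9.81 × 1.23×10⁻⁴ / 9.76×10⁻⁵ = 12.4 m/s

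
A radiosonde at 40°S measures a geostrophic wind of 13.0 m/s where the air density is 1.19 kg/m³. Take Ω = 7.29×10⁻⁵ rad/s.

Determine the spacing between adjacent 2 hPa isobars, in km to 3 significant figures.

Coriolis parameter at 40°S:
f = 2Ω sin φ = 2 × 7.29×10⁻⁵ × sin 40° = 9.37×10⁻⁵ s⁻¹
Geostrophic balance rearranged: |∂P/∂n| = f ρ V_g
|∂P/∂n| = 9.37×10⁻⁵ × 1.19 × 13.0 = 1.45×10⁻³ Pa/m
Isobar spacing: Δn = ΔP/|∂P/∂n| = 200 Pa / 1.45×10⁻³ Pa/m = 137948 m ≈ 138 km

138 km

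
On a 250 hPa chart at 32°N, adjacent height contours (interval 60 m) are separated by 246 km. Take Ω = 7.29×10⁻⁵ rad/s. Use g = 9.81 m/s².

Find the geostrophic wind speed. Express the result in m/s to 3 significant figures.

Coriolis parameter at 32°N:
f = 2Ω sin φ = 2 × 7.29×10⁻⁵ × sin 32° = 7.73×10⁻⁵ s⁻¹
Height gradient: |∂Z/∂n| = 60 m / 246000 m = 2.44×10⁻⁴
On a pressure surface, geostrophic balance gives V_g = (g/f)|∂Z/∂n|:
V_g = 9.81 × 2.44×10⁻⁴ / 7.73×10⁻⁵ = 31.0 m/s

31.0 m/s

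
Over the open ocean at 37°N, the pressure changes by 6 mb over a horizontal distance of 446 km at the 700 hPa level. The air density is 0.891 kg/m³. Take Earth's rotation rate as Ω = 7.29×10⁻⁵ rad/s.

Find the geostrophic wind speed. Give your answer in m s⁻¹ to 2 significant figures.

17 m s⁻¹

Coriolis parameter at 37°N:
f = 2Ω sin φ = 2 × 7.29×10⁻⁵ × sin 37° = 8.77×10⁻⁵ s⁻¹
Pressure gradient: |∂P/∂n| = 600 Pa / 446000 m = 1.35×10⁻³ Pa/m
Geostrophic balance (pressure-gradient force = Coriolis force):
V_g = (1/(fρ)) |∂P/∂n| = 1.35×10⁻³ / (8.77×10⁻⁵ × 0.891) = 17.2 m/s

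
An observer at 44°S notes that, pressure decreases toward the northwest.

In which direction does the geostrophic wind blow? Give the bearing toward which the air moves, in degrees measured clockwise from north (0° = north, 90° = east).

The pressure-gradient force points toward the northwest (bearing 315°).
Geostrophic balance: in the Southern Hemisphere the Coriolis force deflects motion to the left, so the geostrophic wind blows 90° to the left of the pressure-gradient force (low pressure on the right).
Rotating 315° by 90° counterclockwise gives 225° — the wind blows toward the southwest.

225°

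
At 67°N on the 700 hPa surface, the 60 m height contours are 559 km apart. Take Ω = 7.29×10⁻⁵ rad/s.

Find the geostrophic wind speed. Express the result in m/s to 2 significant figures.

Coriolis parameter at 67°N:
f = 2Ω sin φ = 2 × 7.29×10⁻⁵ × sin 67° = 1.34×10⁻⁴ s⁻¹
Height gradient: |∂Z/∂n| = 60 m / 559000 m = 1.07×10⁻⁴
On a pressure surface, geostrophic balance gives V_g = (g/f)|∂Z/∂n|:
V_g = 9.81 × 1.07×10⁻⁴ / 1.34×10⁻⁴ = 7.85 m/s

7.8 m/s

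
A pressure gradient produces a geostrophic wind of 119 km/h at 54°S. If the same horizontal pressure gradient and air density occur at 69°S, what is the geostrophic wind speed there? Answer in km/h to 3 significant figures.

With the same pressure gradient and density, V_g ∝ 1/f ∝ 1/sin φ.
V₂ = V₁ · sin φ₁ / sin φ₂ = 119 × sin 54° / sin 69°
V₂ = 119 × 0.8090/0.9336 = 103 km/h

103 km/h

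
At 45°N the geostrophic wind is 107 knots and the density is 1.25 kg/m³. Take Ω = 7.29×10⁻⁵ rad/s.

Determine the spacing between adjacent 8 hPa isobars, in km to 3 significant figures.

113 km

Coriolis parameter at 45°N:
f = 2Ω sin φ = 2 × 7.29×10⁻⁵ × sin 45° = 1.03×10⁻⁴ s⁻¹
Wind speed in SI: 107 knots = 55.0 m/s
Geostrophic balance rearranged: |∂P/∂n| = f ρ V_g
|∂P/∂n| = 1.03×10⁻⁴ × 1.25 × 55.0 = 7.09×10⁻³ Pa/m
Isobar spacing: Δn = ΔP/|∂P/∂n| = 800 Pa / 7.09×10⁻³ Pa/m = 112776 m ≈ 113 km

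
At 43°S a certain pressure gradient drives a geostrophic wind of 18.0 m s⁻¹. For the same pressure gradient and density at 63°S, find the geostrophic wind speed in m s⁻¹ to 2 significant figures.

14 m s⁻¹

With the same pressure gradient and density, V_g ∝ 1/f ∝ 1/sin φ.
V₂ = V₁ · sin φ₁ / sin φ₂ = 18.0 × sin 43° / sin 63°
V₂ = 18.0 × 0.6820/0.8910 = 14 m s⁻¹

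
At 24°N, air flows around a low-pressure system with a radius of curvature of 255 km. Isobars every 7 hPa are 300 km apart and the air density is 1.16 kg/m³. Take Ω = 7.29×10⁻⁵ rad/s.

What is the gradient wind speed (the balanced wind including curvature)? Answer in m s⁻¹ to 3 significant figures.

Coriolis parameter at 24°N:
f = 2Ω sin φ = 2 × 7.29×10⁻⁵ × sin 24° = 5.93×10⁻⁵ s⁻¹
Pressure gradient: |∂P/∂n| = 700 Pa / 300000 m = 2.33×10⁻³ Pa/m
Geostrophic speed: V_g = |∂P/∂n|/(fρ) = 2.33×10⁻³/(5.93×10⁻⁵ × 1.16) = 33.9 m/s
Around a low, centrifugal force acts outward with Coriolis, so pressure-gradient force balances both:
(1/ρ)|∂P/∂n| = fV + V²/R  →  V² + fR·V − fR·V_g = 0
With fR = 5.93×10⁻⁵ × 255×10³ m = 15.1 m/s:
V = [−fR + √((fR)² + 4 fR V_g)]/2 = [−15.1 + √(15.1² + 4×15.1×33.9)]/2 = 16.3 m/s
Subgeostrophic (V < V_g = 33.9 m/s), as expected around a low.

16.3 m s⁻¹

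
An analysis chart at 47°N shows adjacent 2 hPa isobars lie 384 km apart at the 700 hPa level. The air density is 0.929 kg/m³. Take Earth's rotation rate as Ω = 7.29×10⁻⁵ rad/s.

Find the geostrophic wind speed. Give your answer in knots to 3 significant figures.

Coriolis parameter at 47°N:
f = 2Ω sin φ = 2 × 7.29×10⁻⁵ × sin 47° = 1.07×10⁻⁴ s⁻¹
Pressure gradient: |∂P/∂n| = 200 Pa / 384000 m = 5.21×10⁻⁴ Pa/m
Geostrophic balance (pressure-gradient force = Coriolis force):
V_g = (1/(fρ)) |∂P/∂n| = 5.21×10⁻⁴ / (1.07×10⁻⁴ × 0.929) = 5.26 m/s
Converting: 5.26 m/s × 1.944 = 10.2 knots

10.2 knots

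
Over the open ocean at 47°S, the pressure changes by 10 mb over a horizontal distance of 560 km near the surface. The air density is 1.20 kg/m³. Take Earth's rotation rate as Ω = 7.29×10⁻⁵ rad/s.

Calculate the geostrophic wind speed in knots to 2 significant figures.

27 knots

Coriolis parameter at 47°S:
f = 2Ω sin φ = 2 × 7.29×10⁻⁵ × sin 47° = 1.07×10⁻⁴ s⁻¹
Pressure gradient: |∂P/∂n| = 1000 Pa / 560000 m = 1.79×10⁻³ Pa/m
Geostrophic balance (pressure-gradient force = Coriolis force):
V_g = (1/(fρ)) |∂P/∂n| = 1.79×10⁻³ / (1.07×10⁻⁴ × 1.20) = 14.0 m/s
Converting: 14.0 m/s × 1.944 = 27 knots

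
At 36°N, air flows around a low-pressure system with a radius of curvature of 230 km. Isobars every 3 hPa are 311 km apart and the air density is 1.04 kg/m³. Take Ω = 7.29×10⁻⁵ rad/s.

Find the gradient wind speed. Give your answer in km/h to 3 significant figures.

Coriolis parameter at 36°N:
f = 2Ω sin φ = 2 × 7.29×10⁻⁵ × sin 36° = 8.57×10⁻⁵ s⁻¹
Pressure gradient: |∂P/∂n| = 300 Pa / 311000 m = 9.65×10⁻⁴ Pa/m
Geostrophic speed: V_g = |∂P/∂n|/(fρ) = 9.65×10⁻⁴/(8.57×10⁻⁵ × 1.04) = 10.8 m/s
Around a low, centrifugal force acts outward with Coriolis, so pressure-gradient force balances both:
(1/ρ)|∂P/∂n| = fV + V²/R  →  V² + fR·V − fR·V_g = 0
With fR = 8.57×10⁻⁵ × 230×10³ m = 19.7 m/s:
V = [−fR + √((fR)² + 4 fR V_g)]/2 = [−19.7 + √(19.7² + 4×19.7×10.8)]/2 = 7.76 m/s
Subgeostrophic (V < V_g = 10.8 m/s), as expected around a low.
Converting: 7.76 m/s × 3.6 = 28.0 km/h

28.0 km/h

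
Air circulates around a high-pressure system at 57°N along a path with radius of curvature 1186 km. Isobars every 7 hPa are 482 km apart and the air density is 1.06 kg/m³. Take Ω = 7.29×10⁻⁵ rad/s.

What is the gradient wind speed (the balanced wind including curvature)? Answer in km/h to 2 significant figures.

Coriolis parameter at 57°N:
f = 2Ω sin φ = 2 × 7.29×10⁻⁵ × sin 57° = 1.22×10⁻⁴ s⁻¹
Pressure gradient: |∂P/∂n| = 700 Pa / 482000 m = 1.45×10⁻³ Pa/m
Geostrophic speed: V_g = |∂P/∂n|/(fρ) = 1.45×10⁻³/(1.22×10⁻⁴ × 1.06) = 11.2 m/s
Around a high, pressure-gradient force acts outward with centrifugal, so Coriolis balances both:
fV = (1/ρ)|∂P/∂n| + V²/R  →  V² − fR·V + fR·V_g = 0
With fR = 1.22×10⁻⁴ × 1186×10³ m = 145 m/s:
V = [fR − √((fR)² − 4 fR V_g)]/2 = [145 − √(145² − 4×145×11.2)]/2 = 12.2 m/s
Supergeostrophic (V > V_g = 11.2 m/s), as expected around a high.
Converting: 12.2 m/s × 3.6 = 44 km/h

44 km/h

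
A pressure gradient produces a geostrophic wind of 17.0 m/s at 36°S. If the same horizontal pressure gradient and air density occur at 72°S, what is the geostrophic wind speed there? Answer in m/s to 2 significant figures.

With the same pressure gradient and density, V_g ∝ 1/f ∝ 1/sin φ.
V₂ = V₁ · sin φ₁ / sin φ₂ = 17.0 × sin 36° / sin 72°
V₂ = 17.0 × 0.5878/0.9511 = 11 m/s

11 m/s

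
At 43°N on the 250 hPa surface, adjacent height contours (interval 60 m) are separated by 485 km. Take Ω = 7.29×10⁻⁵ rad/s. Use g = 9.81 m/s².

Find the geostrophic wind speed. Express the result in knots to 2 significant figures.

24 knots

Coriolis parameter at 43°N:
f = 2Ω sin φ = 2 × 7.29×10⁻⁵ × sin 43° = 9.94×10⁻⁵ s⁻¹
Height gradient: |∂Z/∂n| = 60 m / 485000 m = 1.24×10⁻⁴
On a pressure surface, geostrophic balance gives V_g = (g/f)|∂Z/∂n|:
V_g = 9.81 × 1.24×10⁻⁴ / 9.94×10⁻⁵ = 12.2 m/s
Converting: 12.2 m/s × 1.944 = 24 knots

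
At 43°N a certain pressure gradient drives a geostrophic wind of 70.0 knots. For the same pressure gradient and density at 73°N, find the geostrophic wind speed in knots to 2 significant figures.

With the same pressure gradient and density, V_g ∝ 1/f ∝ 1/sin φ.
V₂ = V₁ · sin φ₁ / sin φ₂ = 70.0 × sin 43° / sin 73°
V₂ = 70.0 × 0.6820/0.9563 = 50 knots

50 knots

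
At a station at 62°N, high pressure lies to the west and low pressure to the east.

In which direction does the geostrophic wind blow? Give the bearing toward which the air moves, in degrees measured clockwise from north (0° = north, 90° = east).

The pressure-gradient force points toward the east (bearing 090°).
Geostrophic balance: in the Northern Hemisphere the Coriolis force deflects motion to the right, so the geostrophic wind blows 90° to the right of the pressure-gradient force (low pressure on the left).
Rotating 090° by 90° clockwise gives 180° — the wind blows toward the south.

180°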